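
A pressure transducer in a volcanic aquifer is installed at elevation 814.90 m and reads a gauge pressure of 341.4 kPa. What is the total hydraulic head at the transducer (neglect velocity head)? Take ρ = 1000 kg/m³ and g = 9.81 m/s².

h ≈ 849.70 m

ψ = P/(ρg) = 341.4×1000 / (1000 × 9.81) = 34.80 m.
h = z + ψ = 814.90 + 34.80 = 849.70 m.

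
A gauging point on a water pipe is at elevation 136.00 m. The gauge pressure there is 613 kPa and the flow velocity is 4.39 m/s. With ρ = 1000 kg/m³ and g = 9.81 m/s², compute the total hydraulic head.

h ≈ 199.47 m

Pressure head ψ = P/(ρg) = 613×1000 / (1000 × 9.81) = 62.49 m.
Velocity head = v²/(2g) = 4.39² / (2 × 9.81) = 0.982 m.
h = z + ψ + v²/(2g) = 136.00 + 62.49 + 0.982 = 199.47 m.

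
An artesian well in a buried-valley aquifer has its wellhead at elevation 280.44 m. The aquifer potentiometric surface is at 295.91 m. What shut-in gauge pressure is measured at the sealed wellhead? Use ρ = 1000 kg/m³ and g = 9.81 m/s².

Head above the cap: Δh = 295.91 − 280.44 = 15.47 m.
P = ρgΔh = 1000 × 9.81 × 15.47 = 151761 Pa ≈ 152 kPa.

P ≈ 152 kPa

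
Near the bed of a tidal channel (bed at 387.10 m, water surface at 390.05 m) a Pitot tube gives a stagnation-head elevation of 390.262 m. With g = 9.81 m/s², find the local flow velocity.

Near the bed, under hydrostatic conditions, the piezometric head (z + ψ) equals the free-surface elevation, 390.05 m.
Velocity head = total − piezometric = 390.262 − 390.05 = 0.212 m.
v = √(2g·h_v) = √(2 × 9.81 × 0.212) = 2.04 m/s.

v ≈ 2.04 m/s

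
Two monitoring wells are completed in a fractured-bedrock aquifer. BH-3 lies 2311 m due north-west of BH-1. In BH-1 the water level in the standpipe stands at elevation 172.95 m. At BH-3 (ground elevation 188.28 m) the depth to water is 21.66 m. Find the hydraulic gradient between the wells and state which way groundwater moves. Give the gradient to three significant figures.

i ≈ 0.00274; groundwater flows toward the north-west

Total head at BH-1: h = 172.95 m (water level in the piezometer is the total head).
Total head at BH-3: h = 188.28 − 21.66 = 166.62 m.
Head difference: h(BH-1) − h(BH-3) = 172.95 − 166.62 = 6.33 m.
Hydraulic gradient: i = |Δh| / L = 6.33 / 2311 = 0.00274.
Flow is from higher to lower head: from BH-1 toward BH-3, i.e. toward the north-west.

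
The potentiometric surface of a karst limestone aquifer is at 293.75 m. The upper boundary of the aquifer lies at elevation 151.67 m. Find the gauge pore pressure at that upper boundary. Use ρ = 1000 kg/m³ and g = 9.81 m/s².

P ≈ 1390 kPa

Pressure head at the aquifer top: ψ = h − z = 293.75 − 151.67 = 142.08 m.
P = ρgψ = 1000 × 9.81 × 142.08 = 1393805 Pa ≈ 1390 kPa.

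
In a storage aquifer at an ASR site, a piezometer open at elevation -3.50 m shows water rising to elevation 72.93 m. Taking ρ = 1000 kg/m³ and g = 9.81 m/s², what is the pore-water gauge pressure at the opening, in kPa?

P ≈ 750 kPa

Pressure head ψ = h − z = 72.93 − (-3.50) = 76.43 m.
P = ρgψ = 1000 × 9.81 × 76.43 = 749778 Pa ≈ 750 kPa.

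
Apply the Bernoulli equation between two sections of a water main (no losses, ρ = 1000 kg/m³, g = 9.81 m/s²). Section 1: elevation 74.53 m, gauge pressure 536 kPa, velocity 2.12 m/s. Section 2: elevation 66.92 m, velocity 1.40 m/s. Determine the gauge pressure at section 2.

P₂ ≈ 612 kPa

Pressure head at 1: ψ₁ = P₁/(ρg) = 536×1000 / (1000 × 9.81) = 54.64 m.
Velocity heads: v₁²/2g = 2.12²/19.62 = 0.229 m; v₂²/2g = 1.40²/19.62 = 0.100 m.
Total head H = z₁ + ψ₁ + v₁²/2g = 74.53 + 54.64 + 0.229 = 129.40 m.
ψ₂ = H − z₂ − v₂²/2g = 129.40 − 66.92 − 0.100 = 62.38 m.
P₂ = ρgψ₂ = 1000 × 9.81 × 62.38 ≈ 612 kPa.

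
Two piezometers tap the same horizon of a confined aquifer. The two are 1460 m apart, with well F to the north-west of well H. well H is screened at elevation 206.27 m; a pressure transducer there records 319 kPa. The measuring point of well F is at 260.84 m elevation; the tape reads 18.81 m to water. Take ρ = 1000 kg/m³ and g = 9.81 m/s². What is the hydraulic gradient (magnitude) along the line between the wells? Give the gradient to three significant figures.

i ≈ 0.00222

Pressure head at well H: ψ = P/(ρg) = 319×1000 / (1000 × 9.81) = 32.52 m.
Total head at well H: h = z + ψ = 206.27 + 32.52 = 238.79 m.
Total head at well F: h = 260.84 − 18.81 = 242.03 m.
Head difference: h(well H) − h(well F) = 238.79 − 242.03 = -3.24 m.
Hydraulic gradient: i = |Δh| / L = 3.24 / 1460 = 0.00222.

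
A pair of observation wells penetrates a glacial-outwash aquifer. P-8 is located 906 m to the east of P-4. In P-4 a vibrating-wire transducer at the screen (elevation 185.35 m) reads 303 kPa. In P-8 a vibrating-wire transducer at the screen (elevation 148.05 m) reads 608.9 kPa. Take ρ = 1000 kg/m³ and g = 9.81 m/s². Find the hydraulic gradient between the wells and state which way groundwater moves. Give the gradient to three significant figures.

i ≈ 0.00675; groundwater flows toward the east

Pressure head at P-4: ψ = P/(ρg) = 303×1000 / (1000 × 9.81) = 30.89 m.
Total head at P-4: h = z + ψ = 185.35 + 30.89 = 216.24 m.
Pressure head at P-8: ψ = P/(ρg) = 608.9×1000 / (1000 × 9.81) = 62.07 m.
Total head at P-8: h = z + ψ = 148.05 + 62.07 = 210.12 m.
Head difference: h(P-4) − h(P-8) = 216.24 − 210.12 = 6.12 m.
Hydraulic gradient: i = |Δh| / L = 6.12 / 906 = 0.00675.
Flow is from higher to lower head: from P-4 toward P-8, i.e. toward the east.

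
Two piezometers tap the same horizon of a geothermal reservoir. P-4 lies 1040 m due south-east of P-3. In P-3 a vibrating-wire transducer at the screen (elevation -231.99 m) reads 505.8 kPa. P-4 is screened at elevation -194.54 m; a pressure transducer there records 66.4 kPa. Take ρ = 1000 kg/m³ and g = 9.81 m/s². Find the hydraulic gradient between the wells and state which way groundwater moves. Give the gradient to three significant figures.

i ≈ 0.00706; groundwater flows toward the south-east

Pressure head at P-3: ψ = P/(ρg) = 505.8×1000 / (1000 × 9.81) = 51.56 m.
Total head at P-3: h = z + ψ = -231.99 + 51.56 = -180.43 m.
Pressure head at P-4: ψ = P/(ρg) = 66.4×1000 / (1000 × 9.81) = 6.77 m.
Total head at P-4: h = z + ψ = -194.54 + 6.77 = -187.77 m.
Head difference: h(P-3) − h(P-4) = -180.43 − (-187.77) = 7.34 m.
Hydraulic gradient: i = |Δh| / L = 7.34 / 1040 = 0.00706.
Flow is from higher to lower head: from P-3 toward P-4, i.e. toward the south-east.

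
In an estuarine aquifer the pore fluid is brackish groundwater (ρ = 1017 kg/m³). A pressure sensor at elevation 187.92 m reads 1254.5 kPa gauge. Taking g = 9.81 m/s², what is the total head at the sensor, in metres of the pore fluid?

ψ = P/(ρg) = 1254.5×1000 / (1017 × 9.81) = 125.74 m.
h = z + ψ = 187.92 + 125.74 = 313.66 m.

h ≈ 313.66 m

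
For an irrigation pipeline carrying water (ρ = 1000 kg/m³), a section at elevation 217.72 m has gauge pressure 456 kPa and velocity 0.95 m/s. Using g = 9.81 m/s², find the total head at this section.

h ≈ 264.25 m

Pressure head ψ = P/(ρg) = 456×1000 / (1000 × 9.81) = 46.48 m.
Velocity head = v²/(2g) = 0.95² / (2 × 9.81) = 0.046 m.
h = z + ψ + v²/(2g) = 217.72 + 46.48 + 0.046 = 264.25 m.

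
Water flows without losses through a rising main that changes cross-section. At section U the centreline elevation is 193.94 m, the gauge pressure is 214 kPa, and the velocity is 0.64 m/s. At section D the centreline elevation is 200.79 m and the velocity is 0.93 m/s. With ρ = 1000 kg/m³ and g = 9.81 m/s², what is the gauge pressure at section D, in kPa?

P₂ ≈ 147 kPa

Pressure head at U: ψ₁ = P₁/(ρg) = 214×1000 / (1000 × 9.81) = 21.81 m.
Velocity heads: v₁²/2g = 0.64²/19.62 = 0.021 m; v₂²/2g = 0.93²/19.62 = 0.044 m.
Total head H = z₁ + ψ₁ + v₁²/2g = 193.94 + 21.81 + 0.021 = 215.77 m.
ψ₂ = H − z₂ − v₂²/2g = 215.77 − 200.79 − 0.044 = 14.94 m.
P₂ = ρgψ₂ = 1000 × 9.81 × 14.94 ≈ 147 kPa.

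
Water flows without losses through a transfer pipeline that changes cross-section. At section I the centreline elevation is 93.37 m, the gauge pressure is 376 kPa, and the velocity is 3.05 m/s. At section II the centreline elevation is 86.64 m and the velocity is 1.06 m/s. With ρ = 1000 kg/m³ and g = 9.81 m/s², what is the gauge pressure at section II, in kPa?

P₂ ≈ 446 kPa

Pressure head at I: ψ₁ = P₁/(ρg) = 376×1000 / (1000 × 9.81) = 38.33 m.
Velocity heads: v₁²/2g = 3.05²/19.62 = 0.474 m; v₂²/2g = 1.06²/19.62 = 0.057 m.
Total head H = z₁ + ψ₁ + v₁²/2g = 93.37 + 38.33 + 0.474 = 132.17 m.
ψ₂ = H − z₂ − v₂²/2g = 132.17 − 86.64 − 0.057 = 45.47 m.
P₂ = ρgψ₂ = 1000 × 9.81 × 45.47 ≈ 446 kPa.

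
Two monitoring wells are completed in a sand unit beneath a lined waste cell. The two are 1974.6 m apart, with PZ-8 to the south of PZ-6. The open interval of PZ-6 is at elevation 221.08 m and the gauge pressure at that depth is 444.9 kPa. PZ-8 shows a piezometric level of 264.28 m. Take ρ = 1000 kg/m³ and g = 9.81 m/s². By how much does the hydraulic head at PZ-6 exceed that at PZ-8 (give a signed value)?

Pressure head at PZ-6: ψ = P/(ρg) = 444.9×1000 / (1000 × 9.81) = 45.35 m.
Total head at PZ-6: h = z + ψ = 221.08 + 45.35 = 266.43 m.
Total head at PZ-8: h = 264.28 m (water level in the piezometer is the total head).
Head difference: h(PZ-6) − h(PZ-8) = 266.43 − 264.28 = 2.15 m.

Δh ≈ 2.15 m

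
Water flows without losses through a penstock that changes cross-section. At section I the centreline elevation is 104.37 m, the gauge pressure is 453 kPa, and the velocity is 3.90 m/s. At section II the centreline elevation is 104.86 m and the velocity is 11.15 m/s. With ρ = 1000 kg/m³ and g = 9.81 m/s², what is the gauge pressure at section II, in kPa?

P₂ ≈ 394 kPa

Pressure head at I: ψ₁ = P₁/(ρg) = 453×1000 / (1000 × 9.81) = 46.18 m.
Velocity heads: v₁²/2g = 3.90²/19.62 = 0.775 m; v₂²/2g = 11.15²/19.62 = 6.337 m.
Total head H = z₁ + ψ₁ + v₁²/2g = 104.37 + 46.18 + 0.775 = 151.33 m.
ψ₂ = H − z₂ − v₂²/2g = 151.33 − 104.86 − 6.337 = 40.13 m.
P₂ = ρgψ₂ = 1000 × 9.81 × 40.13 ≈ 394 kPa.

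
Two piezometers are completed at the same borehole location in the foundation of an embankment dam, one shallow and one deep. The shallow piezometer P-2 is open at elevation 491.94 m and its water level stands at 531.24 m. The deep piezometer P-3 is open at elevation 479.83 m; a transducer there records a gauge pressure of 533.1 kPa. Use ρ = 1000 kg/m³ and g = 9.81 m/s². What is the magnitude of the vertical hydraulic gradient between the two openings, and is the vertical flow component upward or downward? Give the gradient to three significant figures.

Total head at P-2: h = 531.24 m (water level in the standpipe).
Pressure head at P-3: ψ = P/(ρg) = 533.1×1000 / (1000 × 9.81) = 54.34 m.
Total head at P-3: h = z + ψ = 479.83 + 54.34 = 534.17 m.
Δh = h(P-2) − h(P-3) = 531.24 − 534.17 = -2.93 m.
Vertical separation Δz = 491.94 − 479.83 = 12.11 m.
|i_v| = |Δh| / Δz = 2.93 / 12.11 = 0.242.
Head is higher in the deep piezometer, so vertical flow is upward (discharge condition).

|i_v| ≈ 0.242; vertical flow is upward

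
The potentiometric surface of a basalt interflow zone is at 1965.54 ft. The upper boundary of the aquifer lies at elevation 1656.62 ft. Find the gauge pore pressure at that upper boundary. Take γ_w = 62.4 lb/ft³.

P ≈ 134 psi

Pressure head at the aquifer top: ψ = h − z = 1965.54 − 1656.62 = 308.92 ft.
P = γψ/144 = 62.4 × 308.92 / 144 = 134 psi.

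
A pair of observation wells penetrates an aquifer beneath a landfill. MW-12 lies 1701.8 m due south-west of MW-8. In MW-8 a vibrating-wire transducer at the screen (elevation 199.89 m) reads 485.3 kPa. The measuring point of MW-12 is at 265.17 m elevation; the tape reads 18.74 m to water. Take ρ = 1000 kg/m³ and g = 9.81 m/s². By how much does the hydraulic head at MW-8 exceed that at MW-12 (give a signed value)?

Δh ≈ 2.93 m

Pressure head at MW-8: ψ = P/(ρg) = 485.3×1000 / (1000 × 9.81) = 49.47 m.
Total head at MW-8: h = z + ψ = 199.89 + 49.47 = 249.36 m.
Total head at MW-12: h = 265.17 − 18.74 = 246.43 m.
Head difference: h(MW-8) − h(MW-12) = 249.36 − 246.43 = 2.93 m.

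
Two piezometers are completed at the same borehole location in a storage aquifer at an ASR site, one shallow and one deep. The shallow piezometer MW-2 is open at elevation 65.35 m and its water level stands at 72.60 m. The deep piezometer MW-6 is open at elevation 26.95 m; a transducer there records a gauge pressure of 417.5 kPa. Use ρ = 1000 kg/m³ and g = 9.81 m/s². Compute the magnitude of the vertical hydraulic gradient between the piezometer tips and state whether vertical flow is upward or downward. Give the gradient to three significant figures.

|i_v| ≈ 0.0805; vertical flow is downward

Total head at MW-2: h = 72.60 m (water level in the standpipe).
Pressure head at MW-6: ψ = P/(ρg) = 417.5×1000 / (1000 × 9.81) = 42.56 m.
Total head at MW-6: h = z + ψ = 26.95 + 42.56 = 69.51 m.
Δh = h(MW-2) − h(MW-6) = 72.60 − 69.51 = 3.09 m.
Vertical separation Δz = 65.35 − 26.95 = 38.40 m.
|i_v| = |Δh| / Δz = 3.09 / 38.40 = 0.0805.
Head is higher in the shallow piezometer, so vertical flow is downward (recharge condition).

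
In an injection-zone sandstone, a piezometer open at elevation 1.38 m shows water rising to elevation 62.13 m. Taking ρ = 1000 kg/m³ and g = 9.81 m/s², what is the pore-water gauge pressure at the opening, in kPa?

P ≈ 596 kPa

Pressure head ψ = h − z = 62.13 − 1.38 = 60.75 m.
P = ρgψ = 1000 × 9.81 × 60.75 = 595958 Pa ≈ 596 kPa.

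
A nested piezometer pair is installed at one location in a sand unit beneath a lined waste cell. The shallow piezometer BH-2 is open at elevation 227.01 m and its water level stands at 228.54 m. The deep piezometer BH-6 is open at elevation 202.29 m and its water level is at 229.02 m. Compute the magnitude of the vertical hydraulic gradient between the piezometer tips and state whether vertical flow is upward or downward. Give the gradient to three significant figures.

|i_v| ≈ 0.0194; vertical flow is upward

Total head at BH-2: h = 228.54 m (water level in the standpipe).
Total head at BH-6: h = 229.02 m.
Δh = h(BH-2) − h(BH-6) = 228.54 − 229.02 = -0.48 m.
Vertical separation Δz = 227.01 − 202.29 = 24.72 m.
|i_v| = |Δh| / Δz = 0.48 / 24.72 = 0.0194.
Head is higher in the deep piezometer, so vertical flow is upward (discharge condition).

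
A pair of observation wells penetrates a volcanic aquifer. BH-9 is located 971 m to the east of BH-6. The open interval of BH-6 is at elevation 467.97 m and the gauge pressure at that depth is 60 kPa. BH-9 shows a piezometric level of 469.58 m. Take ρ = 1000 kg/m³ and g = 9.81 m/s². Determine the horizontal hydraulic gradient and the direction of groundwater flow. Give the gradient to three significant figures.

Pressure head at BH-6: ψ = P/(ρg) = 60×1000 / (1000 × 9.81) = 6.12 m.
Total head at BH-6: h = z + ψ = 467.97 + 6.12 = 474.09 m.
Total head at BH-9: h = 469.58 m (water level in the piezometer is the total head).
Head difference: h(BH-6) − h(BH-9) = 474.09 − 469.58 = 4.51 m.
Hydraulic gradient: i = |Δh| / L = 4.51 / 971 = 0.00464.
Flow is from higher to lower head: from BH-6 toward BH-9, i.e. toward the east.

i ≈ 0.00464; groundwater flows toward the east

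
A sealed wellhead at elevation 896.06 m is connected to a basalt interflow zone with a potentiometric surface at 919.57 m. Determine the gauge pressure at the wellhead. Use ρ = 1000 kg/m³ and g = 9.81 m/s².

Head above the cap: Δh = 919.57 − 896.06 = 23.51 m.
P = ρgΔh = 1000 × 9.81 × 23.51 = 230633 Pa ≈ 231 kPa.

P ≈ 231 kPa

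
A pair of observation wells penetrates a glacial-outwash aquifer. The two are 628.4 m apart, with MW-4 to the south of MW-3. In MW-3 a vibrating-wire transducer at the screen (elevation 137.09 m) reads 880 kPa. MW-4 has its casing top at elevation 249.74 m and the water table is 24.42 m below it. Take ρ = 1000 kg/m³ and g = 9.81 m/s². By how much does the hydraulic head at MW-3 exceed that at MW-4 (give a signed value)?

Δh ≈ 1.47 m

Pressure head at MW-3: ψ = P/(ρg) = 880×1000 / (1000 × 9.81) = 89.70 m.
Total head at MW-3: h = z + ψ = 137.09 + 89.70 = 226.79 m.
Total head at MW-4: h = 249.74 − 24.42 = 225.32 m.
Head difference: h(MW-3) − h(MW-4) = 226.79 − 225.32 = 1.47 m.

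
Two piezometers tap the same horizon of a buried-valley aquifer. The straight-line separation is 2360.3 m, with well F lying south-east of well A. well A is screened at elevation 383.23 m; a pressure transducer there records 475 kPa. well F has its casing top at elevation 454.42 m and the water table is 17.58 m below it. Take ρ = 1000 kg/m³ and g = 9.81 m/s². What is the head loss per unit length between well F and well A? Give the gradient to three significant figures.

Pressure head at well A: ψ = P/(ρg) = 475×1000 / (1000 × 9.81) = 48.42 m.
Total head at well A: h = z + ψ = 383.23 + 48.42 = 431.65 m.
Total head at well F: h = 454.42 − 17.58 = 436.84 m.
Head difference: h(well A) − h(well F) = 431.65 − 436.84 = -5.19 m.
Hydraulic gradient: i = |Δh| / L = 5.19 / 2360.3 = 0.00220.

i ≈ 0.00220 m/m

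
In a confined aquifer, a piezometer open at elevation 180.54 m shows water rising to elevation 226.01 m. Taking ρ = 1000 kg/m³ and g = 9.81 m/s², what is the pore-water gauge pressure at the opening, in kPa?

P ≈ 446 kPa

Pressure head ψ = h − z = 226.01 − 180.54 = 45.47 m.
P = ρgψ = 1000 × 9.81 × 45.47 = 446061 Pa ≈ 446 kPa.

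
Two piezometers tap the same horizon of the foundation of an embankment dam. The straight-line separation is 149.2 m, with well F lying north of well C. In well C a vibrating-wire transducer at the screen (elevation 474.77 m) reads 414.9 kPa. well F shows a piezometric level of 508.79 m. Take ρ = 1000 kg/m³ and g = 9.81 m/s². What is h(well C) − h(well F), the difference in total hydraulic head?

Pressure head at well C: ψ = P/(ρg) = 414.9×1000 / (1000 × 9.81) = 42.29 m.
Total head at well C: h = z + ψ = 474.77 + 42.29 = 517.06 m.
Total head at well F: h = 508.79 m (water level in the piezometer is the total head).
Head difference: h(well C) − h(well F) = 517.06 − 508.79 = 8.27 m.

Δh ≈ 8.27 m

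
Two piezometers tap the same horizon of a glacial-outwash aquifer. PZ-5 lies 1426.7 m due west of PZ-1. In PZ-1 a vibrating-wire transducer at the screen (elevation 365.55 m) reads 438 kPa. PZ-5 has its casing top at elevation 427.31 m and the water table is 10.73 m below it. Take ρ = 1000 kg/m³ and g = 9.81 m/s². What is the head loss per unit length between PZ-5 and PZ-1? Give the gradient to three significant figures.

Pressure head at PZ-1: ψ = P/(ρg) = 438×1000 / (1000 × 9.81) = 44.65 m.
Total head at PZ-1: h = z + ψ = 365.55 + 44.65 = 410.20 m.
Total head at PZ-5: h = 427.31 − 10.73 = 416.58 m.
Head difference: h(PZ-1) − h(PZ-5) = 410.20 − 416.58 = -6.38 m.
Hydraulic gradient: i = |Δh| / L = 6.38 / 1426.7 = 0.00447.

i ≈ 0.00447 m/m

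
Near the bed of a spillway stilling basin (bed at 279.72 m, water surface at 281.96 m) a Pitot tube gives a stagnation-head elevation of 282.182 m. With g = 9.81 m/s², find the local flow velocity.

Near the bed, under hydrostatic conditions, the piezometric head (z + ψ) equals the free-surface elevation, 281.96 m.
Velocity head = total − piezometric = 282.182 − 281.96 = 0.222 m.
v = √(2g·h_v) = √(2 × 9.81 × 0.222) = 2.09 m/s.

v ≈ 2.09 m/s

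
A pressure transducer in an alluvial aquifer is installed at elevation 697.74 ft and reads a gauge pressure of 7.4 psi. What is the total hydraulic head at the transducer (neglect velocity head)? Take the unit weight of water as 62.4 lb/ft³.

h ≈ 714.82 ft

ψ = 144·P/γ = 144 × 7.4 / 62.4 = 17.08 ft.
h = z + ψ = 697.74 + 17.08 = 714.82 ft.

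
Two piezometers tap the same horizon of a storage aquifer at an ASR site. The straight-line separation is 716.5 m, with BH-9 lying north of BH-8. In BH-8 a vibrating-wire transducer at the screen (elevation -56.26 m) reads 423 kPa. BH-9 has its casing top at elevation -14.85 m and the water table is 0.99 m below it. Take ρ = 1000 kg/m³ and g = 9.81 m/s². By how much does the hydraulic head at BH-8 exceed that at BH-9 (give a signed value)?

Δh ≈ 2.70 m

Pressure head at BH-8: ψ = P/(ρg) = 423×1000 / (1000 × 9.81) = 43.12 m.
Total head at BH-8: h = z + ψ = -56.26 + 43.12 = -13.14 m.
Total head at BH-9: h = -14.85 − 0.99 = -15.84 m.
Head difference: h(BH-8) − h(BH-9) = -13.14 − (-15.84) = 2.70 m.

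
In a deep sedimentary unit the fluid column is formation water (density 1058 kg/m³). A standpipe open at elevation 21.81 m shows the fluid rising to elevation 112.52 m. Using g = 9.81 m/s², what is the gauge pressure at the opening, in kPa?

Pressure head ψ = h − z = 112.52 − 21.81 = 90.71 m.
P = ρgψ = 1058 × 9.81 × 90.71 = 941477 Pa ≈ 941 kPa.

P ≈ 941 kPa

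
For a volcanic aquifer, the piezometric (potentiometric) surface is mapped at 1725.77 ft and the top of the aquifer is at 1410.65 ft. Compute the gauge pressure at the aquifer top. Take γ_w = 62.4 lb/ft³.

P ≈ 137 psi

Pressure head at the aquifer top: ψ = h − z = 1725.77 − 1410.65 = 315.12 ft.
P = γψ/144 = 62.4 × 315.12 / 144 = 137 psi.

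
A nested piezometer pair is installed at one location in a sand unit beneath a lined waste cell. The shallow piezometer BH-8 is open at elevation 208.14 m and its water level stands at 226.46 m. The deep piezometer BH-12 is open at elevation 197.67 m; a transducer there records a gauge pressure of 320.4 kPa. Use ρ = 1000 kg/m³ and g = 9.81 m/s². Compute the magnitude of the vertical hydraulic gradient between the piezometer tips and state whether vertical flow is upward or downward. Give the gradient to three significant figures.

|i_v| ≈ 0.370; vertical flow is upward

Total head at BH-8: h = 226.46 m (water level in the standpipe).
Pressure head at BH-12: ψ = P/(ρg) = 320.4×1000 / (1000 × 9.81) = 32.66 m.
Total head at BH-12: h = z + ψ = 197.67 + 32.66 = 230.33 m.
Δh = h(BH-8) − h(BH-12) = 226.46 − 230.33 = -3.87 m.
Vertical separation Δz = 208.14 − 197.67 = 10.47 m.
|i_v| = |Δh| / Δz = 3.87 / 10.47 = 0.370.
Head is higher in the deep piezometer, so vertical flow is upward (discharge condition).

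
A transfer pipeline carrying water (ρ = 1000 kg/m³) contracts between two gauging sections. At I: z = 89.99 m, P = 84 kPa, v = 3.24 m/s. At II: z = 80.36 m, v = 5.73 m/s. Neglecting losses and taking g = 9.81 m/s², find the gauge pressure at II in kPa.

P₂ ≈ 167 kPa

Pressure head at I: ψ₁ = P₁/(ρg) = 84×1000 / (1000 × 9.81) = 8.56 m.
Velocity heads: v₁²/2g = 3.24²/19.62 = 0.535 m; v₂²/2g = 5.73²/19.62 = 1.673 m.
Total head H = z₁ + ψ₁ + v₁²/2g = 89.99 + 8.56 + 0.535 = 99.08 m.
ψ₂ = H − z₂ − v₂²/2g = 99.08 − 80.36 − 1.673 = 17.05 m.
P₂ = ρgψ₂ = 1000 × 9.81 × 17.05 ≈ 167 kPa.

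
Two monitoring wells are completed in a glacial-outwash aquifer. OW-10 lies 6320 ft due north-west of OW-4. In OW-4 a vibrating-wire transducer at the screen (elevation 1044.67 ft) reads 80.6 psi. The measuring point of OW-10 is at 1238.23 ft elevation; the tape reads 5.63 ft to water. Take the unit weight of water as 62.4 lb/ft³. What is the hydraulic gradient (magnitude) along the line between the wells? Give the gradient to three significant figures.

Pressure head at OW-4: ψ = 144·P/γ = 144 × 80.6 / 62.4 = 186.00 ft.
Total head at OW-4: h = z + ψ = 1044.67 + 186.00 = 1230.67 ft.
Total head at OW-10: h = 1238.23 − 5.63 = 1232.60 ft.
Head difference: h(OW-4) − h(OW-10) = 1230.67 − 1232.60 = -1.93 ft.
Hydraulic gradient: i = |Δh| / L = 1.93 / 6320 = 0.000305.

i ≈ 0.000305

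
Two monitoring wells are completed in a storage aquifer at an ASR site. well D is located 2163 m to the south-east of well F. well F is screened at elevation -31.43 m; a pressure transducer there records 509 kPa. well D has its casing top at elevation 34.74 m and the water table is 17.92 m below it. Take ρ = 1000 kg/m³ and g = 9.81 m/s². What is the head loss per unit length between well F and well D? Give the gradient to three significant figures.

Pressure head at well F: ψ = P/(ρg) = 509×1000 / (1000 × 9.81) = 51.89 m.
Total head at well F: h = z + ψ = -31.43 + 51.89 = 20.46 m.
Total head at well D: h = 34.74 − 17.92 = 16.82 m.
Head difference: h(well F) − h(well D) = 20.46 − 16.82 = 3.64 m.
Hydraulic gradient: i = |Δh| / L = 3.64 / 2163 = 0.00168.

i ≈ 0.00168 m/m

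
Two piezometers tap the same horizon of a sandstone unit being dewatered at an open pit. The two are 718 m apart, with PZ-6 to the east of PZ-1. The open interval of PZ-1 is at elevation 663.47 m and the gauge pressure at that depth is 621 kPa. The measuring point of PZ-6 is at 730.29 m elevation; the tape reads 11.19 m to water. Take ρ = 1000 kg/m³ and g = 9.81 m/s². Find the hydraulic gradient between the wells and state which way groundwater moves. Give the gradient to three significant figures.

i ≈ 0.0107; groundwater flows toward the east

Pressure head at PZ-1: ψ = P/(ρg) = 621×1000 / (1000 × 9.81) = 63.30 m.
Total head at PZ-1: h = z + ψ = 663.47 + 63.30 = 726.77 m.
Total head at PZ-6: h = 730.29 − 11.19 = 719.10 m.
Head difference: h(PZ-1) − h(PZ-6) = 726.77 − 719.10 = 7.67 m.
Hydraulic gradient: i = |Δh| / L = 7.67 / 718 = 0.0107.
Flow is from higher to lower head: from PZ-1 toward PZ-6, i.e. toward the east.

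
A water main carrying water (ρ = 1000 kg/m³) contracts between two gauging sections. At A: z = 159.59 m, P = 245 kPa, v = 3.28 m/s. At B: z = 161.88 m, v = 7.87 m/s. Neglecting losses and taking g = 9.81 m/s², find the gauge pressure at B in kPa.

Pressure head at A: ψ₁ = P₁/(ρg) = 245×1000 / (1000 × 9.81) = 24.97 m.
Velocity heads: v₁²/2g = 3.28²/19.62 = 0.548 m; v₂²/2g = 7.87²/19.62 = 3.157 m.
Total head H = z₁ + ψ₁ + v₁²/2g = 159.59 + 24.97 + 0.548 = 185.11 m.
ψ₂ = H − z₂ − v₂²/2g = 185.11 − 161.88 − 3.157 = 20.07 m.
P₂ = ρgψ₂ = 1000 × 9.81 × 20.07 ≈ 197 kPa.

P₂ ≈ 197 kPa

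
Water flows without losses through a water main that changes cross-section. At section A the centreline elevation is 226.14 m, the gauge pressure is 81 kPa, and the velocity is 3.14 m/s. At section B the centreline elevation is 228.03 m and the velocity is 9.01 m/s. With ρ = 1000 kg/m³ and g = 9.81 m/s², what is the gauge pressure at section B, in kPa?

Pressure head at A: ψ₁ = P₁/(ρg) = 81×1000 / (1000 × 9.81) = 8.26 m.
Velocity heads: v₁²/2g = 3.14²/19.62 = 0.503 m; v₂²/2g = 9.01²/19.62 = 4.138 m.
Total head H = z₁ + ψ₁ + v₁²/2g = 226.14 + 8.26 + 0.503 = 234.90 m.
ψ₂ = H − z₂ − v₂²/2g = 234.90 − 228.03 − 4.138 = 2.73 m.
P₂ = ρgψ₂ = 1000 × 9.81 × 2.73 ≈ 26.8 kPa.

P₂ ≈ 26.8 kPa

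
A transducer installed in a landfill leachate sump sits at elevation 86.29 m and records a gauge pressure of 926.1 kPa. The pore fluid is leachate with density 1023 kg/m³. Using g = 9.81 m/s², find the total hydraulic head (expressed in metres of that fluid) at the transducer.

h ≈ 178.57 m

ψ = P/(ρg) = 926.1×1000 / (1023 × 9.81) = 92.28 m.
h = z + ψ = 86.29 + 92.28 = 178.57 m.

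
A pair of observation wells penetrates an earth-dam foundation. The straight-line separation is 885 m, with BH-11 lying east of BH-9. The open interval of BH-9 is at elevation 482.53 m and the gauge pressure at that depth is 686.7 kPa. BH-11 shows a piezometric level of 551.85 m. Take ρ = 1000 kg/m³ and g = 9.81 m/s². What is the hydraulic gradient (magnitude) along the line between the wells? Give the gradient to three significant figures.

i ≈ 0.000768

Pressure head at BH-9: ψ = P/(ρg) = 686.7×1000 / (1000 × 9.81) = 70.00 m.
Total head at BH-9: h = z + ψ = 482.53 + 70.00 = 552.53 m.
Total head at BH-11: h = 551.85 m (water level in the piezometer is the total head).
Head difference: h(BH-9) − h(BH-11) = 552.53 − 551.85 = 0.68 m.
Hydraulic gradient: i = |Δh| / L = 0.68 / 885 = 0.000768.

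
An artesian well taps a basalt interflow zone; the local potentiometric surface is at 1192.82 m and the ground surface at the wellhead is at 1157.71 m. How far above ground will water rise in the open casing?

Water rises to the potentiometric surface, so the rise above ground = 1192.82 − 1157.71 = 35.11 m.

≈ 35.11 m above ground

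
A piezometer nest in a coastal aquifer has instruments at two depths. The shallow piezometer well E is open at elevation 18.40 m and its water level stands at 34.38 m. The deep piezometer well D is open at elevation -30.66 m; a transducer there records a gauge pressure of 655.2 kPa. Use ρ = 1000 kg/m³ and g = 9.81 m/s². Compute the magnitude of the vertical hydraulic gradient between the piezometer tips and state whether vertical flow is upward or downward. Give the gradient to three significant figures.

|i_v| ≈ 0.0357; vertical flow is upward

Total head at well E: h = 34.38 m (water level in the standpipe).
Pressure head at well D: ψ = P/(ρg) = 655.2×1000 / (1000 × 9.81) = 66.79 m.
Total head at well D: h = z + ψ = -30.66 + 66.79 = 36.13 m.
Δh = h(well E) − h(well D) = 34.38 − 36.13 = -1.75 m.
Vertical separation Δz = 18.40 − (-30.66) = 49.06 m.
|i_v| = |Δh| / Δz = 1.75 / 49.06 = 0.0357.
Head is higher in the deep piezometer, so vertical flow is upward (discharge condition).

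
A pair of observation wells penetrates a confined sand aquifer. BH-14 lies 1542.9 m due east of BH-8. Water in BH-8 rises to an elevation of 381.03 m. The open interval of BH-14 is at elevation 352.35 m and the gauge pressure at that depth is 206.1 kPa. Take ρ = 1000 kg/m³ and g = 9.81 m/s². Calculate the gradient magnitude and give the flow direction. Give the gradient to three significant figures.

i ≈ 0.00497; groundwater flows toward the east

Total head at BH-8: h = 381.03 m (water level in the piezometer is the total head).
Pressure head at BH-14: ψ = P/(ρg) = 206.1×1000 / (1000 × 9.81) = 21.01 m.
Total head at BH-14: h = z + ψ = 352.35 + 21.01 = 373.36 m.
Head difference: h(BH-8) − h(BH-14) = 381.03 − 373.36 = 7.67 m.
Hydraulic gradient: i = |Δh| / L = 7.67 / 1542.9 = 0.00497.
Flow is from higher to lower head: from BH-8 toward BH-14, i.e. toward the east.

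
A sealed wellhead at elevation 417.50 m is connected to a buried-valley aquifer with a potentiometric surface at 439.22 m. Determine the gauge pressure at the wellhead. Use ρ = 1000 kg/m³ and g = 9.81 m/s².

P ≈ 213 kPa

Head above the cap: Δh = 439.22 − 417.50 = 21.72 m.
P = ρgΔh = 1000 × 9.81 × 21.72 = 213073 Pa ≈ 213 kPa.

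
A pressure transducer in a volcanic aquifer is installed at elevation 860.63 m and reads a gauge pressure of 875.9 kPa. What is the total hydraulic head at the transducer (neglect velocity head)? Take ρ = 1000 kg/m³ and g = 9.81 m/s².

h ≈ 949.92 m

ψ = P/(ρg) = 875.9×1000 / (1000 × 9.81) = 89.29 m.
h = z + ψ = 860.63 + 89.29 = 949.92 m.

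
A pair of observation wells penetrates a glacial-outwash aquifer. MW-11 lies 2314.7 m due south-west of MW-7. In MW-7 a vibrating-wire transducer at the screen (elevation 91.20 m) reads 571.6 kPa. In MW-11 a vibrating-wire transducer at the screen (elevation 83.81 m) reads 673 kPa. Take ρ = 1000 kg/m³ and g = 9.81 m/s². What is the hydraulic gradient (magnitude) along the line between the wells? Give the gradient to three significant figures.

Pressure head at MW-7: ψ = P/(ρg) = 571.6×1000 / (1000 × 9.81) = 58.27 m.
Total head at MW-7: h = z + ψ = 91.20 + 58.27 = 149.47 m.
Pressure head at MW-11: ψ = P/(ρg) = 673×1000 / (1000 × 9.81) = 68.60 m.
Total head at MW-11: h = z + ψ = 83.81 + 68.60 = 152.41 m.
Head difference: h(MW-7) − h(MW-11) = 149.47 − 152.41 = -2.94 m.
Hydraulic gradient: i = |Δh| / L = 2.94 / 2314.7 = 0.00127.

i ≈ 0.00127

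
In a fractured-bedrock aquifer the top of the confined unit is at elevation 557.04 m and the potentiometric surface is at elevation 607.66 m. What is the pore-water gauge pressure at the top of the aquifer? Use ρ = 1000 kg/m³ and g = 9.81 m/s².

P ≈ 497 kPa

Pressure head at the aquifer top: ψ = h − z = 607.66 − 557.04 = 50.62 m.
P = ρgψ = 1000 × 9.81 × 50.62 = 496582 Pa ≈ 497 kPa.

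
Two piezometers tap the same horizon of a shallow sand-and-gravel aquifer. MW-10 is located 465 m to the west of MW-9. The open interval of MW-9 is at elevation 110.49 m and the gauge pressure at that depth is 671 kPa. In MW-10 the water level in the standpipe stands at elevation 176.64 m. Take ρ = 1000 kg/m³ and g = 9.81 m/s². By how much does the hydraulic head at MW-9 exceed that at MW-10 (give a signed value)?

Δh ≈ 2.25 m

Pressure head at MW-9: ψ = P/(ρg) = 671×1000 / (1000 × 9.81) = 68.40 m.
Total head at MW-9: h = z + ψ = 110.49 + 68.40 = 178.89 m.
Total head at MW-10: h = 176.64 m (water level in the piezometer is the total head).
Head difference: h(MW-9) − h(MW-10) = 178.89 − 176.64 = 2.25 m.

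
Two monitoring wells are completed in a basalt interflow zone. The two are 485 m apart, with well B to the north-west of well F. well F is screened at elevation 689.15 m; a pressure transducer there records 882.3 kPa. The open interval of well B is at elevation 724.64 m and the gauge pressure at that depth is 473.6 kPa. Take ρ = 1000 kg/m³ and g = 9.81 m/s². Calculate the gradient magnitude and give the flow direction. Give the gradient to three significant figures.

i ≈ 0.0127; groundwater flows toward the north-west

Pressure head at well F: ψ = P/(ρg) = 882.3×1000 / (1000 × 9.81) = 89.94 m.
Total head at well F: h = z + ψ = 689.15 + 89.94 = 779.09 m.
Pressure head at well B: ψ = P/(ρg) = 473.6×1000 / (1000 × 9.81) = 48.28 m.
Total head at well B: h = z + ψ = 724.64 + 48.28 = 772.92 m.
Head difference: h(well F) − h(well B) = 779.09 − 772.92 = 6.17 m.
Hydraulic gradient: i = |Δh| / L = 6.17 / 485 = 0.0127.
Flow is from higher to lower head: from well F toward well B, i.e. toward the north-west.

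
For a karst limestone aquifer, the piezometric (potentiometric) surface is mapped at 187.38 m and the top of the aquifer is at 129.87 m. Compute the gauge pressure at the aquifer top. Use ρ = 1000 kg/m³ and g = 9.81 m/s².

Pressure head at the aquifer top: ψ = h − z = 187.38 − 129.87 = 57.51 m.
P = ρgψ = 1000 × 9.81 × 57.51 = 564173 Pa ≈ 564 kPa.

P ≈ 564 kPa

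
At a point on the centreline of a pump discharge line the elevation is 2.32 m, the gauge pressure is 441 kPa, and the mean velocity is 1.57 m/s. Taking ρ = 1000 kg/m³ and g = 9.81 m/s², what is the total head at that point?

Pressure head ψ = P/(ρg) = 441×1000 / (1000 × 9.81) = 44.95 m.
Velocity head = v²/(2g) = 1.57² / (2 × 9.81) = 0.126 m.
h = z + ψ + v²/(2g) = 2.32 + 44.95 + 0.126 = 47.40 m.

h ≈ 47.40 m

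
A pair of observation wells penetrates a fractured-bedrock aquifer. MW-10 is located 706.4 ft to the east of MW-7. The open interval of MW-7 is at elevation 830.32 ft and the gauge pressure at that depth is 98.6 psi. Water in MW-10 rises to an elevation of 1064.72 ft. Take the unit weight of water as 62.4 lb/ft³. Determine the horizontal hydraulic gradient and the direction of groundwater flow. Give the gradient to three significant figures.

i ≈ 0.00971; groundwater flows toward the west

Pressure head at MW-7: ψ = 144·P/γ = 144 × 98.6 / 62.4 = 227.54 ft.
Total head at MW-7: h = z + ψ = 830.32 + 227.54 = 1057.86 ft.
Total head at MW-10: h = 1064.72 ft (water level in the piezometer is the total head).
Head difference: h(MW-7) − h(MW-10) = 1057.86 − 1064.72 = -6.86 ft.
Hydraulic gradient: i = |Δh| / L = 6.86 / 706.4 = 0.00971.
Flow is from higher to lower head: from MW-10 toward MW-7, i.e. toward the west.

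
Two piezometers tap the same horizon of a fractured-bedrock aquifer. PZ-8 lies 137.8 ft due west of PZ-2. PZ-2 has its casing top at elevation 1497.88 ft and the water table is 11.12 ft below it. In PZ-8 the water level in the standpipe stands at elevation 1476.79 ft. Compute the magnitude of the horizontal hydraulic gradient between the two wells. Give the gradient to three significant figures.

i ≈ 0.0724

Total head at PZ-2: h = 1497.88 − 11.12 = 1486.76 ft.
Total head at PZ-8: h = 1476.79 ft (water level in the piezometer is the total head).
Head difference: h(PZ-2) − h(PZ-8) = 1486.76 − 1476.79 = 9.97 ft.
Hydraulic gradient: i = |Δh| / L = 9.97 / 137.8 = 0.0724.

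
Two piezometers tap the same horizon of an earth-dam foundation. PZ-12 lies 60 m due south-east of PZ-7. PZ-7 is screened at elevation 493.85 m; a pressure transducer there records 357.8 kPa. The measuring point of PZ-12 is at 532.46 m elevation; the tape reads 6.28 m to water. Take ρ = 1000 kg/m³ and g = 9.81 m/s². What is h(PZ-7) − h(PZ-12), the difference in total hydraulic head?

Pressure head at PZ-7: ψ = P/(ρg) = 357.8×1000 / (1000 × 9.81) = 36.47 m.
Total head at PZ-7: h = z + ψ = 493.85 + 36.47 = 530.32 m.
Total head at PZ-12: h = 532.46 − 6.28 = 526.18 m.
Head difference: h(PZ-7) − h(PZ-12) = 530.32 − 526.18 = 4.14 m.

Δh ≈ 4.14 m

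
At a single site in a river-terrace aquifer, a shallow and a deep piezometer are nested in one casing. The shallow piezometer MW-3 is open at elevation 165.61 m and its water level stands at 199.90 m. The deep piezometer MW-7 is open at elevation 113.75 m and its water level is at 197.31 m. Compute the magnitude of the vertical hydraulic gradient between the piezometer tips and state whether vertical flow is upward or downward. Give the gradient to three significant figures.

|i_v| ≈ 0.0499; vertical flow is downward

Total head at MW-3: h = 199.90 m (water level in the standpipe).
Total head at MW-7: h = 197.31 m.
Δh = h(MW-3) − h(MW-7) = 199.90 − 197.31 = 2.59 m.
Vertical separation Δz = 165.61 − 113.75 = 51.86 m.
|i_v| = |Δh| / Δz = 2.59 / 51.86 = 0.0499.
Head is higher in the shallow piezometer, so vertical flow is downward (recharge condition).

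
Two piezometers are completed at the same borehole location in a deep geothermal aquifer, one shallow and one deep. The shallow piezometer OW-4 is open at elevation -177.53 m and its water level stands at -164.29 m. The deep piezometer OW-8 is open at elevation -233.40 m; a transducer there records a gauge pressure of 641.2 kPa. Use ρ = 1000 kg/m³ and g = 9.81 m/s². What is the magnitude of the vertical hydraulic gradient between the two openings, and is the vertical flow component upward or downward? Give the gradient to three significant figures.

Total head at OW-4: h = -164.29 m (water level in the standpipe).
Pressure head at OW-8: ψ = P/(ρg) = 641.2×1000 / (1000 × 9.81) = 65.36 m.
Total head at OW-8: h = z + ψ = -233.40 + 65.36 = -168.04 m.
Δh = h(OW-4) − h(OW-8) = -164.29 − (-168.04) = 3.75 m.
Vertical separation Δz = -177.53 − (-233.40) = 55.87 m.
|i_v| = |Δh| / Δz = 3.75 / 55.87 = 0.0671.
Head is higher in the shallow piezometer, so vertical flow is downward (recharge condition).

|i_v| ≈ 0.0671; vertical flow is downward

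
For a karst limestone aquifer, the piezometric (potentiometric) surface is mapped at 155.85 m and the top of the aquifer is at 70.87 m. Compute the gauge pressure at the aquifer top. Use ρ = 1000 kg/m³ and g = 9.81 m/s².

Pressure head at the aquifer top: ψ = h − z = 155.85 − 70.87 = 84.98 m.
P = ρgψ = 1000 × 9.81 × 84.98 = 833654 Pa ≈ 834 kPa.

P ≈ 834 kPa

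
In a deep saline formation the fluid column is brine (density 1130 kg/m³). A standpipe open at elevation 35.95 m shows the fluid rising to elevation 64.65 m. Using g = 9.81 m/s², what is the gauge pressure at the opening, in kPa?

P ≈ 318 kPa

Pressure head ψ = h − z = 64.65 − 35.95 = 28.70 m.
P = ρgψ = 1130 × 9.81 × 28.70 = 318148 Pa ≈ 318 kPa.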